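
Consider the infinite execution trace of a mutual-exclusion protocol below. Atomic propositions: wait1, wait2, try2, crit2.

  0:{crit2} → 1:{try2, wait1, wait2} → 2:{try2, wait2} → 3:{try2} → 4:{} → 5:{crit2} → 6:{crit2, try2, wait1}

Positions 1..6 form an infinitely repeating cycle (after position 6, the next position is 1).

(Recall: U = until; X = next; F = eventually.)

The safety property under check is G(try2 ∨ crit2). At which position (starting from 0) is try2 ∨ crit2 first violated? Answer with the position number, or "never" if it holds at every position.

4

Check try2 ∨ crit2 at each position in order: 0 ✓, 1 ✓, 2 ✓, 3 ✓.
At position 4 the labels are {}, so try2 ∨ crit2 is false there. This is the first violation.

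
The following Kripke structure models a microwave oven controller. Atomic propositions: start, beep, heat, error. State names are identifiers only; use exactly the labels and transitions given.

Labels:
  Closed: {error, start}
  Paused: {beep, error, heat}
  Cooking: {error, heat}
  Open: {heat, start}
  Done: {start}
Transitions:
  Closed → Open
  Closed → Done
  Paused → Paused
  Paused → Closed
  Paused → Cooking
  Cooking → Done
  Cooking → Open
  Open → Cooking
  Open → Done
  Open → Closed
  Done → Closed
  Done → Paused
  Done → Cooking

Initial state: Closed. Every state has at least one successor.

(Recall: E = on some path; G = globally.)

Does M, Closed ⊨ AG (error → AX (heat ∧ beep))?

States satisfying error → AX (heat ∧ beep): {Open, Done}.
States satisfying AG (error → AX (heat ∧ beep)): ∅.
Closed is reachable from Closed and violates error → AX (heat ∧ beep), so AG fails at Closed.
Closed ∉ Sat(AG (error → AX (heat ∧ beep))).

No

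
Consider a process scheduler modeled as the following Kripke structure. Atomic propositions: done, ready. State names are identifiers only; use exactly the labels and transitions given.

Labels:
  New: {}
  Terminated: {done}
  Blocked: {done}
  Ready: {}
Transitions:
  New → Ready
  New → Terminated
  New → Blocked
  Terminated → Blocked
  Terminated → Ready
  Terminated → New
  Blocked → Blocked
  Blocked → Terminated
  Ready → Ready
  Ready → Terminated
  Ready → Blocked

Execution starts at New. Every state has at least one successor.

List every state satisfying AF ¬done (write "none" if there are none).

{New, Ready}

States satisfying ¬done: {New, Ready}.
States satisfying AF ¬done: {New, Ready}.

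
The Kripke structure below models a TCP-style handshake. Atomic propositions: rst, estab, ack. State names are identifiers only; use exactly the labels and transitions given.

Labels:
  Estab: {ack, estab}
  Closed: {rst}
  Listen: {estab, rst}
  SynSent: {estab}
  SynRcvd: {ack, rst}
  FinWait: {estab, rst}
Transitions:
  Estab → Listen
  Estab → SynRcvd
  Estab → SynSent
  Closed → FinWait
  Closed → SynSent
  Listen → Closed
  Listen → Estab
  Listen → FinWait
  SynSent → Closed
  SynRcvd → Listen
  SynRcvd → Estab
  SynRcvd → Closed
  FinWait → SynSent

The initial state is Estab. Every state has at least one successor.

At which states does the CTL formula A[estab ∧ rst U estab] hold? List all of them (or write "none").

{Estab, Listen, SynSent, FinWait}

States satisfying estab ∧ rst: {Listen, FinWait}.
States satisfying estab: {Estab, Listen, SynSent, FinWait}.
States satisfying A[estab ∧ rst U estab]: {Estab, Listen, SynSent, FinWait}.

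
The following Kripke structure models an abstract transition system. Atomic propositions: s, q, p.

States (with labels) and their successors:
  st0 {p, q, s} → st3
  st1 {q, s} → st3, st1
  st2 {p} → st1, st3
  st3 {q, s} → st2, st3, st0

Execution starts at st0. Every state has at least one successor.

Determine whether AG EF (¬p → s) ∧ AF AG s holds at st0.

Violated

States satisfying EF (¬p → s): {st0, st1, st2, st3}.
States satisfying AG EF (¬p → s): {st0, st1, st2, st3}.
States satisfying AG s: ∅.
States satisfying AF AG s: ∅.
States satisfying AG EF (¬p → s) ∧ AF AG s: ∅.
st0 ∉ Sat(AG EF (¬p → s) ∧ AF AG s).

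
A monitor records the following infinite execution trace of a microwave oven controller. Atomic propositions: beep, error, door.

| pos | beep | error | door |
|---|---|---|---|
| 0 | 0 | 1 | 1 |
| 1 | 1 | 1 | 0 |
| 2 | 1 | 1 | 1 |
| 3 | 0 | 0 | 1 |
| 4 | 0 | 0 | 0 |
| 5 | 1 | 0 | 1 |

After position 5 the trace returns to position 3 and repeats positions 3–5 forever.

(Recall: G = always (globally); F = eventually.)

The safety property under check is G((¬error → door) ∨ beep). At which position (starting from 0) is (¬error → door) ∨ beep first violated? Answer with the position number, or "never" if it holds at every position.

4

Check (¬error → door) ∨ beep at each position in order: 0 ✓, 1 ✓, 2 ✓, 3 ✓.
At position 4 the labels are {}, so (¬error → door) ∨ beep is false there. This is the first violation.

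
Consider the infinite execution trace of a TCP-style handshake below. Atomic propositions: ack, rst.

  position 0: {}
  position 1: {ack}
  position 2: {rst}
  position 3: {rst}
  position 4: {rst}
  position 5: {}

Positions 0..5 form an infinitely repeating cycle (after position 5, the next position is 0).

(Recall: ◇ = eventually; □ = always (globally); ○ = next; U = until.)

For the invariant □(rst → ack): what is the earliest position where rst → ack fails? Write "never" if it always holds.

Check rst → ack at each position in order: 0 ✓, 1 ✓.
At position 2 the labels are {rst}, so rst → ack is false there. This is the first violation.

2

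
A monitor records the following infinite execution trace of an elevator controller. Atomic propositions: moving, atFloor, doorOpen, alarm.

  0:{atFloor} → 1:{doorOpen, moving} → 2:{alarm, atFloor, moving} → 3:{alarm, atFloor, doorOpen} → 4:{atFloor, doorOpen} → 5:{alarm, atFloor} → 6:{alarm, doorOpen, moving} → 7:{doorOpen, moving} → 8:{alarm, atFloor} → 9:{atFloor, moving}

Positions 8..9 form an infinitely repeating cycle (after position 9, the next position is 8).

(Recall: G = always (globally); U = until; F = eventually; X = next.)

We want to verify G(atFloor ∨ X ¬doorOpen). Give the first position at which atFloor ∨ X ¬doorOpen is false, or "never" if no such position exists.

6

Check atFloor ∨ X ¬doorOpen at each position in order: 0 ✓, 1 ✓, 2 ✓, 3 ✓, 4 ✓, 5 ✓.
At position 6 the labels are {alarm, doorOpen, moving} and the next position 7 has {doorOpen, moving}, so atFloor ∨ X ¬doorOpen is false there. This is the first violation.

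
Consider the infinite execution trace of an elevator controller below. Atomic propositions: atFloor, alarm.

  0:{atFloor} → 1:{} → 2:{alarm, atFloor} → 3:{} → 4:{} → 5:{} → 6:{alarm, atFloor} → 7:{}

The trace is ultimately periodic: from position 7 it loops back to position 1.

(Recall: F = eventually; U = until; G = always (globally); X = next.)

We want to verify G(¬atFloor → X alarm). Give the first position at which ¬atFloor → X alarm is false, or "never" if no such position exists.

3

Check ¬atFloor → X alarm at each position in order: 0 ✓, 1 ✓, 2 ✓.
At position 3 the labels are {} and the next position 4 has {}, so ¬atFloor → X alarm is false there. This is the first violation.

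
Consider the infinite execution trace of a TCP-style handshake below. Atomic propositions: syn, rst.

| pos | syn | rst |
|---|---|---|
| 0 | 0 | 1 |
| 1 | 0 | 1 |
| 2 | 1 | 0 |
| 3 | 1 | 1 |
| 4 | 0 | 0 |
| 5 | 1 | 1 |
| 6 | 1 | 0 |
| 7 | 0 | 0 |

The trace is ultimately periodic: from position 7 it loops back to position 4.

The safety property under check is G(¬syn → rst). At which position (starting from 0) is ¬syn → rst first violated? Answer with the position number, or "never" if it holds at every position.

Check ¬syn → rst at each position in order: 0 ✓, 1 ✓, 2 ✓, 3 ✓.
At position 4 the labels are {}, so ¬syn → rst is false there. This is the first violation.

4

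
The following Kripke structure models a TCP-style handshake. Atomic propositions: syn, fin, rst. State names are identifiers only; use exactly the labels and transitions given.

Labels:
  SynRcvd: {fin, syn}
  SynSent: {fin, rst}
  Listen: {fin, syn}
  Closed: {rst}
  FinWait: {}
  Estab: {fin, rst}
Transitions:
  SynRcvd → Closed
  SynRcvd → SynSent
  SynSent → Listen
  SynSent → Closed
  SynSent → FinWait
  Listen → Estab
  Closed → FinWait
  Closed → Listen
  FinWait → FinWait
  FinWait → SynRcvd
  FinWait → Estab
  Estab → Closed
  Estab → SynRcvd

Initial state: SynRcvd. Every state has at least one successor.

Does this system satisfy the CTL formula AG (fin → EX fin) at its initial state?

Holds

States satisfying fin → EX fin: {SynRcvd, SynSent, Listen, Closed, FinWait, Estab}.
States satisfying AG (fin → EX fin): {SynRcvd, SynSent, Listen, Closed, FinWait, Estab}.
Every state reachable from SynRcvd satisfies fin → EX fin.
SynRcvd ∈ Sat(AG (fin → EX fin)).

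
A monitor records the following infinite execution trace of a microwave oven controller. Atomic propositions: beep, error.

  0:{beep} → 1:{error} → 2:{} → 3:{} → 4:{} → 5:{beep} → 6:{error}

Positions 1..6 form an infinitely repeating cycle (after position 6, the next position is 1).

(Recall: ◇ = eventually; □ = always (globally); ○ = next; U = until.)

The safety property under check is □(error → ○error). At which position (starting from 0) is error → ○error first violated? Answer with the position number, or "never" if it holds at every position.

Check error → ○error at each position in order: 0 ✓.
At position 1 the labels are {error} and the next position 2 has {}, so error → ○error is false there. This is the first violation.

1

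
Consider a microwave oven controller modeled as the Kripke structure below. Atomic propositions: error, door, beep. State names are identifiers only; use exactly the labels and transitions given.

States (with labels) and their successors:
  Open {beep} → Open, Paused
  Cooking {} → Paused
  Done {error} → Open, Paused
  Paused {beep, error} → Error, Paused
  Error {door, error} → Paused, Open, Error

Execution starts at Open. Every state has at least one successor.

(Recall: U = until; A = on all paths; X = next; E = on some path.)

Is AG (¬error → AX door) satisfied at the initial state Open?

States satisfying ¬error → AX door: {Done, Paused, Error}.
States satisfying AG (¬error → AX door): ∅.
Open is reachable from Open and violates ¬error → AX door, so AG fails at Open.
Open ∉ Sat(AG (¬error → AX door)).

No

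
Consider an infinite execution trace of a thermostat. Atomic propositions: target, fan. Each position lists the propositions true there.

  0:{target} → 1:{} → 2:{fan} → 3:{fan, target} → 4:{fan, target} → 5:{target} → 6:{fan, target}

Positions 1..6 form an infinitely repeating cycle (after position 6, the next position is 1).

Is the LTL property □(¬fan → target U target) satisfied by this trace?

¬fan → target U target must hold at every position from 0 onward. It fails at position 1, so □(¬fan → target U target) is false.
Positions where ¬fan holds: 0, 1, 5.
Check target U target at each: 0→ok, 1→fails, 5→ok.

Violated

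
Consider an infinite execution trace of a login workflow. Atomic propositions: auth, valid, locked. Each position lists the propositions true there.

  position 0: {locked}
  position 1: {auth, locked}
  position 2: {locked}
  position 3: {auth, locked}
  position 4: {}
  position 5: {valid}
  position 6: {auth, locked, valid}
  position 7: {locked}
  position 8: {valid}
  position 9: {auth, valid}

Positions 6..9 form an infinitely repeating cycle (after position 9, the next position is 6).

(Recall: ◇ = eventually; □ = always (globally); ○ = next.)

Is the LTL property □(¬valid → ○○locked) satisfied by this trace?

¬valid → ○○locked must hold at every position from 0 onward. It fails at position 2, so □(¬valid → ○○locked) is false.
Positions where ¬valid holds: 0, 1, 2, 3, 4, 7.
Check ○○locked at each: 0→ok, 1→ok, 2→fails, 3→fails, 4→ok, 7→fails.

Violated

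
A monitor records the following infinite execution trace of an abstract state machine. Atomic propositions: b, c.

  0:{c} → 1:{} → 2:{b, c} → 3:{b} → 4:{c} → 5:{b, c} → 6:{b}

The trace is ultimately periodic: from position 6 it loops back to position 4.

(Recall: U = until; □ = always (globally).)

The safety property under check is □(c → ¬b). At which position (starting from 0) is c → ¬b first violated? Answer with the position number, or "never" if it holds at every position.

2

Check c → ¬b at each position in order: 0 ✓, 1 ✓.
At position 2 the labels are {b, c}, so c → ¬b is false there. This is the first violation.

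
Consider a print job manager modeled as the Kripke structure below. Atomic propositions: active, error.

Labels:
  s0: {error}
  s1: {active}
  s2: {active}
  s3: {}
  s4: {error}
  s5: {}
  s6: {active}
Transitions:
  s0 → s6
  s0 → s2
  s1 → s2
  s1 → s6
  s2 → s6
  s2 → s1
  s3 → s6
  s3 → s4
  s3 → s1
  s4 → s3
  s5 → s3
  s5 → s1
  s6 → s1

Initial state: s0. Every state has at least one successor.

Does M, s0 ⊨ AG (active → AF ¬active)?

Violated

States satisfying active → AF ¬active: {s0, s3, s4, s5}.
States satisfying AG (active → AF ¬active): ∅.
s1 is reachable from s0 and violates active → AF ¬active, so AG fails at s0.
s0 ∉ Sat(AG (active → AF ¬active)).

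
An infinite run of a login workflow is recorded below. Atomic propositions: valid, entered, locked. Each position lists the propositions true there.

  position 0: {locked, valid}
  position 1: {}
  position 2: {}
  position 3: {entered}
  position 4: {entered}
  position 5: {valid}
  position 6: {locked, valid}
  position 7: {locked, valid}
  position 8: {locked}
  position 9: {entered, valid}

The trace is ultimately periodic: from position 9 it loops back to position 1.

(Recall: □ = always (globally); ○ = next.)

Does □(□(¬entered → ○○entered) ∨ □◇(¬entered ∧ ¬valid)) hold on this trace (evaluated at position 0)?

□(¬entered → ○○entered) ∨ □◇(¬entered ∧ ¬valid) holds at every position 0..9, and those are all positions ever visited, so □(□(¬entered → ○○entered) ∨ □◇(¬entered ∧ ¬valid)) holds.

Satisfied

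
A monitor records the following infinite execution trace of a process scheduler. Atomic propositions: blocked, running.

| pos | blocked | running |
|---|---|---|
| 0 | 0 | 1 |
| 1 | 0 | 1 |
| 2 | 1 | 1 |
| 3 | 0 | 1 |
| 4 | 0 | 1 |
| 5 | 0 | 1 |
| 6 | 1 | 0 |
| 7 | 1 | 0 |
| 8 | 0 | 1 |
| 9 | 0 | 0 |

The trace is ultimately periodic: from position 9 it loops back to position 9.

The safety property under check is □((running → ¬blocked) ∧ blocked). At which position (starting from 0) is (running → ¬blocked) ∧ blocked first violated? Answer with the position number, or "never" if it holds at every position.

0

At position 0 the labels are {running}, so (running → ¬blocked) ∧ blocked is false there. This is the first violation.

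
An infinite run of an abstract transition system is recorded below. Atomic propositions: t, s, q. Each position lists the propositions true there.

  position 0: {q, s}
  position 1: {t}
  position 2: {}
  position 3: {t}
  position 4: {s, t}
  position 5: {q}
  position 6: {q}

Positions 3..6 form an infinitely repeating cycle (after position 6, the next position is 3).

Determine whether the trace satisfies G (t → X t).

No

t → X t must hold at every position from 0 onward. It fails at position 1, so G (t → X t) is false.
Positions where t holds: 1, 3, 4.
Check X t at each: 1→fails, 3→ok, 4→fails.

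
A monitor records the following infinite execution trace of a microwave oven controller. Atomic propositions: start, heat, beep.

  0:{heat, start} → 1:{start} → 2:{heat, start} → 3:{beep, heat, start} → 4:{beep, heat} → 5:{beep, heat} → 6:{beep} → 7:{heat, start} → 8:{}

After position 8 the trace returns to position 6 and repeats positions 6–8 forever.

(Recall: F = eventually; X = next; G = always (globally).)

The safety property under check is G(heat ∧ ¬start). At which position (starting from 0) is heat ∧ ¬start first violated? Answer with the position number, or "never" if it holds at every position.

At position 0 the labels are {heat, start}, so heat ∧ ¬start is false there. This is the first violation.

0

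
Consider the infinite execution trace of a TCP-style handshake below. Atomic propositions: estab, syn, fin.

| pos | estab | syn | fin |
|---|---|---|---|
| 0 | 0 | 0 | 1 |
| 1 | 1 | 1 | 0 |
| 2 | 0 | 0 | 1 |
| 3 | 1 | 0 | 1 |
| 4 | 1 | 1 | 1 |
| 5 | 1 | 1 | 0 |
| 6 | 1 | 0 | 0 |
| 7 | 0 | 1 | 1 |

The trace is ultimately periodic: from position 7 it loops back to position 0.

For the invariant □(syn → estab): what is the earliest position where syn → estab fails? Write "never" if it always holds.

Check syn → estab at each position in order: 0 ✓, 1 ✓, 2 ✓, 3 ✓, 4 ✓, 5 ✓, 6 ✓.
At position 7 the labels are {fin, syn}, so syn → estab is false there. This is the first violation.

7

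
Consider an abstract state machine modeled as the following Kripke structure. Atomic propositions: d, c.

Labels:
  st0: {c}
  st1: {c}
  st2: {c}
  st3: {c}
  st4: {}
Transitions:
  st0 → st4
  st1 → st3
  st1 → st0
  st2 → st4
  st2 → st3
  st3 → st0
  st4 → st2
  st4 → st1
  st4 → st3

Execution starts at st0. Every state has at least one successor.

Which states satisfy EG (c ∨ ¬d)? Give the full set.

{st0, st1, st2, st3, st4}

States satisfying c ∨ ¬d: {st0, st1, st2, st3, st4}.
States satisfying EG (c ∨ ¬d): {st0, st1, st2, st3, st4}.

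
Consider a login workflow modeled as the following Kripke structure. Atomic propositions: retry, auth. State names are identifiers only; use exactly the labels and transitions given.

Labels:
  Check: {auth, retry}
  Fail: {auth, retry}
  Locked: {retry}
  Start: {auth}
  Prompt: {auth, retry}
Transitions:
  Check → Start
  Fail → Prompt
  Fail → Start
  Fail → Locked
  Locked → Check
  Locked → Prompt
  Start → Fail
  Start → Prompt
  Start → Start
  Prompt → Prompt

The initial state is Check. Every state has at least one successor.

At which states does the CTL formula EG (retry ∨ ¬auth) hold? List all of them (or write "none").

States satisfying retry ∨ ¬auth: {Check, Fail, Locked, Prompt}.
States satisfying EG (retry ∨ ¬auth): {Fail, Locked, Prompt}.

{Fail, Locked, Prompt}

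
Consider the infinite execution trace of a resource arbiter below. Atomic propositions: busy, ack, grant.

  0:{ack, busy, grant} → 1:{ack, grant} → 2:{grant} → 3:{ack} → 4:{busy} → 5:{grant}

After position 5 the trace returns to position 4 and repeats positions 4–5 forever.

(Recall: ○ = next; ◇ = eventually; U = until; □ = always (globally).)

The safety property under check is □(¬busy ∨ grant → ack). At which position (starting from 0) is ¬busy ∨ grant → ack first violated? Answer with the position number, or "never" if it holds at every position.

2

Check ¬busy ∨ grant → ack at each position in order: 0 ✓, 1 ✓.
At position 2 the labels are {grant}, so ¬busy ∨ grant → ack is false there. This is the first violation.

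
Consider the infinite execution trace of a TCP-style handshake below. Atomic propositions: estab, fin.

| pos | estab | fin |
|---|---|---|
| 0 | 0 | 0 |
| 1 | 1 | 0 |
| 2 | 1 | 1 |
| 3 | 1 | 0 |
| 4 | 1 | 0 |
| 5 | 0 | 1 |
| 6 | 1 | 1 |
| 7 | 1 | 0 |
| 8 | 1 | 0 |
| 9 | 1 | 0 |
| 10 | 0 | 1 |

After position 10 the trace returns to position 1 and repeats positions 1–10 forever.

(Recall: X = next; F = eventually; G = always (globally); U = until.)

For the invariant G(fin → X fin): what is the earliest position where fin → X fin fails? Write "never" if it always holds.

2

Check fin → X fin at each position in order: 0 ✓, 1 ✓.
At position 2 the labels are {estab, fin} and the next position 3 has {estab}, so fin → X fin is false there. This is the first violation.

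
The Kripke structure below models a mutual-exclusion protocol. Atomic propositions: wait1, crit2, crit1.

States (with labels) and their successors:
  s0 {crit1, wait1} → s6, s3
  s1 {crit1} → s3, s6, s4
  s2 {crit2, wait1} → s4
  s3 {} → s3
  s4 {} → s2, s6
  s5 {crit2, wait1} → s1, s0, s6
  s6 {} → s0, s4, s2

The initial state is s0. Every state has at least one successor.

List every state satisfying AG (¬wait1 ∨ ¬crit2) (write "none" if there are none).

{s3}

States satisfying ¬wait1 ∨ ¬crit2: {s0, s1, s3, s4, s6}.
States satisfying AG (¬wait1 ∨ ¬crit2): {s3}.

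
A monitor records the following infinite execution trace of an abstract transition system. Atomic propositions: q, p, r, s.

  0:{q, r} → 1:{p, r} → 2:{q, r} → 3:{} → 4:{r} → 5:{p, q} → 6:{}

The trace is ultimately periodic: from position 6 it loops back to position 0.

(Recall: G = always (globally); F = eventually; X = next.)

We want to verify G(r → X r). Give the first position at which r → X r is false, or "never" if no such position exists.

Check r → X r at each position in order: 0 ✓, 1 ✓.
At position 2 the labels are {q, r} and the next position 3 has {}, so r → X r is false there. This is the first violation.

2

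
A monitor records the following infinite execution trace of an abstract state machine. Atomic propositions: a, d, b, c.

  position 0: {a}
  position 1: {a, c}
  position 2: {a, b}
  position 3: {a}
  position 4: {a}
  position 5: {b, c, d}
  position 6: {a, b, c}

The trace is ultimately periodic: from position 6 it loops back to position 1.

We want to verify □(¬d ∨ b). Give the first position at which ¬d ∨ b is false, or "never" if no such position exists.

¬d ∨ b holds at every position 0..6, and those are all the positions the trace ever visits, so the invariant □(¬d ∨ b) is never violated.

never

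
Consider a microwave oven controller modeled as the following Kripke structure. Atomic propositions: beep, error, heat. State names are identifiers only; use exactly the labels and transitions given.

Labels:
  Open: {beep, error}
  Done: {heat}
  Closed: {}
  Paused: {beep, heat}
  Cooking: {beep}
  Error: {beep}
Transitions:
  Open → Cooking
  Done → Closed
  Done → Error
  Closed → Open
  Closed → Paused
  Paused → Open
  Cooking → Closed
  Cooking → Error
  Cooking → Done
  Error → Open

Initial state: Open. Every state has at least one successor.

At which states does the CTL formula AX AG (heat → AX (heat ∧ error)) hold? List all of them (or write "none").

none

States satisfying AG (heat → AX (heat ∧ error)): ∅.
States satisfying AX AG (heat → AX (heat ∧ error)): ∅.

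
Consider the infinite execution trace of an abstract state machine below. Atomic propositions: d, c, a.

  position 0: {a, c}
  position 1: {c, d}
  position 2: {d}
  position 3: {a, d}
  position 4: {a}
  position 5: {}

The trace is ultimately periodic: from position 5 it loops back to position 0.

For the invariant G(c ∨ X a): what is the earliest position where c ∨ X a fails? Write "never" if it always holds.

Check c ∨ X a at each position in order: 0 ✓, 1 ✓, 2 ✓, 3 ✓.
At position 4 the labels are {a} and the next position 5 has {}, so c ∨ X a is false there. This is the first violation.

4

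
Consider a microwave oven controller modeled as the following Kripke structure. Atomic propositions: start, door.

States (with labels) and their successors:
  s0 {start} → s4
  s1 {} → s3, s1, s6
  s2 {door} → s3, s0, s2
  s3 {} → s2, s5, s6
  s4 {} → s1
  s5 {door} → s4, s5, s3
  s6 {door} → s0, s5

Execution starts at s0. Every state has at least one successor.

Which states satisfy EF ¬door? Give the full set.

{s0, s1, s2, s3, s4, s5, s6}

States satisfying ¬door: {s0, s1, s3, s4}.
States satisfying EF ¬door: {s0, s1, s2, s3, s4, s5, s6}.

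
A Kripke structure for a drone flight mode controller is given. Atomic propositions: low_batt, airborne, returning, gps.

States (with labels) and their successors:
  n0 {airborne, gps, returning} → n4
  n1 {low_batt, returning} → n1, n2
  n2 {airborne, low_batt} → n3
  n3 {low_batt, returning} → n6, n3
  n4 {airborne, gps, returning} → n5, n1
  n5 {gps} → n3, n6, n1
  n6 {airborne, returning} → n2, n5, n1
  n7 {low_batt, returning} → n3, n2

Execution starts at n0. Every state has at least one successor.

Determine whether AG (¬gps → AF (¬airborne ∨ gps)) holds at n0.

Holds

States satisfying ¬gps → AF (¬airborne ∨ gps): {n0, n1, n2, n3, n4, n5, n6, n7}.
States satisfying AG (¬gps → AF (¬airborne ∨ gps)): {n0, n1, n2, n3, n4, n5, n6, n7}.
Every state reachable from n0 satisfies ¬gps → AF (¬airborne ∨ gps).
n0 ∈ Sat(AG (¬gps → AF (¬airborne ∨ gps))).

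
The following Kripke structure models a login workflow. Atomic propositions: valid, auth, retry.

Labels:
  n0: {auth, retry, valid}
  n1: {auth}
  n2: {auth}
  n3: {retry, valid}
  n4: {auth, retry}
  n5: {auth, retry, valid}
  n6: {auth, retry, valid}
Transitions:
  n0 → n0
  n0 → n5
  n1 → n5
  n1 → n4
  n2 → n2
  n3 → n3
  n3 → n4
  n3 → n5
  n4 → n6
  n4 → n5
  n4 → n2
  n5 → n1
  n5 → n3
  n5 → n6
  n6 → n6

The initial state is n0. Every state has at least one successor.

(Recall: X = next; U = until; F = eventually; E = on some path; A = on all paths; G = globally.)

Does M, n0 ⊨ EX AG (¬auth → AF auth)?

States satisfying AG (¬auth → AF auth): {n2, n6}.
States satisfying EX AG (¬auth → AF auth): {n2, n4, n5, n6}.
No suitable path/successor from n0 witnesses the formula.
n0 ∉ Sat(EX AG (¬auth → AF auth)).

Violated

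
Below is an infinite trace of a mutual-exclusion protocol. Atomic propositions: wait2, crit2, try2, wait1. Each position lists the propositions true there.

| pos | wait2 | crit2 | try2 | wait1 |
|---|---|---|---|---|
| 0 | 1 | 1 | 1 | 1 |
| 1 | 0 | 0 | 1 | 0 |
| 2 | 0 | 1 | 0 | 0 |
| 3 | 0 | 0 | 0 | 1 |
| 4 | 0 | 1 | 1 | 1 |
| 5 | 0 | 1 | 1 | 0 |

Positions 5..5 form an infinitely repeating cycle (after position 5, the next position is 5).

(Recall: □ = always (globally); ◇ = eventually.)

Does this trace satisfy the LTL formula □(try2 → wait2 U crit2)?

No

try2 → wait2 U crit2 must hold at every position from 0 onward. It fails at position 1, so □(try2 → wait2 U crit2) is false.
Positions where try2 holds: 0, 1, 4, 5.
Check wait2 U crit2 at each: 0→ok, 1→fails, 4→ok, 5→ok.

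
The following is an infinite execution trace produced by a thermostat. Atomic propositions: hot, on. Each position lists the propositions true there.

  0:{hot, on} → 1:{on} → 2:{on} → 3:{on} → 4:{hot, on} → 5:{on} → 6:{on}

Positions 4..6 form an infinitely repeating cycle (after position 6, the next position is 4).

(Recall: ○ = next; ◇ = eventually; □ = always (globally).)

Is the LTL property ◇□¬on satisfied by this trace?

Violated

□¬on is false at every position 0..6, so it never becomes true and ◇□¬on fails.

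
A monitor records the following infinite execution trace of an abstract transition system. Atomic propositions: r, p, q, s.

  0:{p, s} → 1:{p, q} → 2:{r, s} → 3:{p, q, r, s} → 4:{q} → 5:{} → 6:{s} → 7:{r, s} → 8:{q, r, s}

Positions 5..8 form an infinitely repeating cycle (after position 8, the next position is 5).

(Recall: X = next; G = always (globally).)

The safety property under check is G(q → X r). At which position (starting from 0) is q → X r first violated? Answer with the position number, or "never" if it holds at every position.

Check q → X r at each position in order: 0 ✓, 1 ✓, 2 ✓.
At position 3 the labels are {p, q, r, s} and the next position 4 has {q}, so q → X r is false there. This is the first violation.

3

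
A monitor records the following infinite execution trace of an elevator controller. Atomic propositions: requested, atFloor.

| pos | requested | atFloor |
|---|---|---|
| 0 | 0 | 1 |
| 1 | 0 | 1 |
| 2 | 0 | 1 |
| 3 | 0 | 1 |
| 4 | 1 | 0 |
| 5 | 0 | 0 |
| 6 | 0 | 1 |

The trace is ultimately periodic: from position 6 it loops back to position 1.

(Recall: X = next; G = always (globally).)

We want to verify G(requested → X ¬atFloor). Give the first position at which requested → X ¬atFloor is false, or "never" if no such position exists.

requested → X ¬atFloor holds at every position 0..6, and those are all the positions the trace ever visits, so the invariant G(requested → X ¬atFloor) is never violated.

never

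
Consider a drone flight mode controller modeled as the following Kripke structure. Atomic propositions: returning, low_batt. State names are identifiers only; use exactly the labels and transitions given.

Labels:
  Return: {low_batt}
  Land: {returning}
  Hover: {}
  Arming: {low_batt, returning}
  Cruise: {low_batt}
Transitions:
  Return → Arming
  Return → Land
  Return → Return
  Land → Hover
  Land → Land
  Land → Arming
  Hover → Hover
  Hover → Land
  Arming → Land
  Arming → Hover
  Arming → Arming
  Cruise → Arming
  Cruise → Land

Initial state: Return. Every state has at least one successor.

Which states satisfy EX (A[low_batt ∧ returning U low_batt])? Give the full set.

States satisfying A[low_batt ∧ returning U low_batt]: {Return, Arming, Cruise}.
States satisfying EX (A[low_batt ∧ returning U low_batt]): {Return, Land, Arming, Cruise}.

{Return, Land, Arming, Cruise}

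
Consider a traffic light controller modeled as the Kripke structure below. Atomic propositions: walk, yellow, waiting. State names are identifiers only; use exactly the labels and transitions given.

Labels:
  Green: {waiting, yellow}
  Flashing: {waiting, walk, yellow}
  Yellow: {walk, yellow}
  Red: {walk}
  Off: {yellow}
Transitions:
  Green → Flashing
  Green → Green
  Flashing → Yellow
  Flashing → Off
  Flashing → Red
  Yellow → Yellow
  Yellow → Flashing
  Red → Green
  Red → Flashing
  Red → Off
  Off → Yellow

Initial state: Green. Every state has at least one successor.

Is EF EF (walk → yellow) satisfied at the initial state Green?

States satisfying EF (walk → yellow): {Green, Flashing, Yellow, Red, Off}.
States satisfying EF EF (walk → yellow): {Green, Flashing, Yellow, Red, Off}.
Some path from Green reaches a state where EF (walk → yellow) holds.
Green ∈ Sat(EF EF (walk → yellow)).

Yes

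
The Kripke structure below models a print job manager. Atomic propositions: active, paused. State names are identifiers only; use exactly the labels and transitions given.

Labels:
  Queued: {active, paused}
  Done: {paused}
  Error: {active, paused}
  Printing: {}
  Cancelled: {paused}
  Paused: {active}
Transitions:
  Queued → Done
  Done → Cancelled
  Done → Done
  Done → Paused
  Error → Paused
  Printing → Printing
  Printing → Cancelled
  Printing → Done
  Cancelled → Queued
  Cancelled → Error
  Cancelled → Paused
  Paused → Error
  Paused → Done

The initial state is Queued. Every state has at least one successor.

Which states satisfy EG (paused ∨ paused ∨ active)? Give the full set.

States satisfying paused ∨ paused ∨ active: {Queued, Done, Error, Cancelled, Paused}.
States satisfying EG (paused ∨ paused ∨ active): {Queued, Done, Error, Cancelled, Paused}.

{Queued, Done, Error, Cancelled, Paused}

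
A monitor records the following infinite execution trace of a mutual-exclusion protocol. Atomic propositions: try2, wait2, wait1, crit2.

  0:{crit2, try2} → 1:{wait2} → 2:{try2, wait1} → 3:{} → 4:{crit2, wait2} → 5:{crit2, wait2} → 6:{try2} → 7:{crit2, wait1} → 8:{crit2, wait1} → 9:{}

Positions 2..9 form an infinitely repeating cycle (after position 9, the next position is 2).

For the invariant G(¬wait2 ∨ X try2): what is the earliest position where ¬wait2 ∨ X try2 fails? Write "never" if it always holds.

Check ¬wait2 ∨ X try2 at each position in order: 0 ✓, 1 ✓, 2 ✓, 3 ✓.
At position 4 the labels are {crit2, wait2} and the next position 5 has {crit2, wait2}, so ¬wait2 ∨ X try2 is false there. This is the first violation.

4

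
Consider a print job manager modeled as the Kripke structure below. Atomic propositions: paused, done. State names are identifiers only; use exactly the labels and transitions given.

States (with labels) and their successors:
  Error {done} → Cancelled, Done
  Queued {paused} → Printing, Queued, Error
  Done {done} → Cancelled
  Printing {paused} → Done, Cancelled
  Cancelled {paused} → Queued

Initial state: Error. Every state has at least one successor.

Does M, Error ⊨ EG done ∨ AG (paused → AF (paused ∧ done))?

States satisfying done: {Error, Done}.
States satisfying EG done: ∅.
States satisfying paused → AF (paused ∧ done): {Error, Done}.
States satisfying AG (paused → AF (paused ∧ done)): ∅.
States satisfying EG done ∨ AG (paused → AF (paused ∧ done)): ∅.
Error ∉ Sat(EG done ∨ AG (paused → AF (paused ∧ done))).

Does not hold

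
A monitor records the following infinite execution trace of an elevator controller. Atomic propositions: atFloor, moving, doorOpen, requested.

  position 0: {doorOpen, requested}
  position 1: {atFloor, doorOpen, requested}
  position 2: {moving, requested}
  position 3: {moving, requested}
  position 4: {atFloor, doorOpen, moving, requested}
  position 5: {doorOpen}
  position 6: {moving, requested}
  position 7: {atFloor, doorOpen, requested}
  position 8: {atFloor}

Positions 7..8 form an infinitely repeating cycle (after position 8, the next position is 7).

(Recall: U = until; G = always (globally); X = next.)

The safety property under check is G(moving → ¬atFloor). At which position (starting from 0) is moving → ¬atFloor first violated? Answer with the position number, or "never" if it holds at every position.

Check moving → ¬atFloor at each position in order: 0 ✓, 1 ✓, 2 ✓, 3 ✓.
At position 4 the labels are {atFloor, doorOpen, moving, requested}, so moving → ¬atFloor is false there. This is the first violation.

4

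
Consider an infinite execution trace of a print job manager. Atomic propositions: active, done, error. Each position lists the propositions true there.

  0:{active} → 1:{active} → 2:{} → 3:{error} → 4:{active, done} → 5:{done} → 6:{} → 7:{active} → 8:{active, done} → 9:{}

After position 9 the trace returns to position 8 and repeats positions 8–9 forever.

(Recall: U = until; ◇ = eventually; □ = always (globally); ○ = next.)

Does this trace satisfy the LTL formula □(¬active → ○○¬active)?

No

¬active → ○○¬active must hold at every position from 0 onward. It fails at position 2, so □(¬active → ○○¬active) is false.
Positions where ¬active holds: 2, 3, 5, 6, 9.
Check ○○¬active at each: 2→fails, 3→ok, 5→fails, 6→fails, 9→ok.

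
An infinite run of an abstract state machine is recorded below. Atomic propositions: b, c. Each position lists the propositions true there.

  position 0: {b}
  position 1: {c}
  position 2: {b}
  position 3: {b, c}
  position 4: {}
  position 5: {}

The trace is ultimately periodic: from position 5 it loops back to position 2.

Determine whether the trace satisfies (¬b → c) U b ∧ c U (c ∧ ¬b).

No

Walking from position 0: b first holds at position 0, and ¬b → c holds at every earlier position along the way, so (¬b → c) U b holds.
Walking from position 0: at position 0, c ∧ ¬b has not yet held and c fails, so c U (c ∧ ¬b) is false.
At position 0: (¬b → c) U b is true; c U (c ∧ ¬b) is false; so (¬b → c) U b ∧ c U (c ∧ ¬b) is false.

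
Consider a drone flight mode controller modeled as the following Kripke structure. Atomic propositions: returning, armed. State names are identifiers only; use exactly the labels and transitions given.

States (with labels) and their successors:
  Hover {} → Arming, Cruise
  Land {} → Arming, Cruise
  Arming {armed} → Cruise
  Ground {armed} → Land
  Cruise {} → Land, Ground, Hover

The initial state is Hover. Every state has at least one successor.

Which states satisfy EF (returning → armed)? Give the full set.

{Hover, Land, Arming, Ground, Cruise}

States satisfying returning → armed: {Hover, Land, Arming, Ground, Cruise}.
States satisfying EF (returning → armed): {Hover, Land, Arming, Ground, Cruise}.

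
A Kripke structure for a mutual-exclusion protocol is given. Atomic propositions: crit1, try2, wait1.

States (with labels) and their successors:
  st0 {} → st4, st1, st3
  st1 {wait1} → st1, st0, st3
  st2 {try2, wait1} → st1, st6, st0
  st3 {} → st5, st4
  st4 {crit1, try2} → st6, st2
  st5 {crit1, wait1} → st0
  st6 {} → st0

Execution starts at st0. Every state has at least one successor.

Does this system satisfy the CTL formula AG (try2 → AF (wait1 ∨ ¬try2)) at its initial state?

States satisfying try2 → AF (wait1 ∨ ¬try2): {st0, st1, st2, st3, st4, st5, st6}.
States satisfying AG (try2 → AF (wait1 ∨ ¬try2)): {st0, st1, st2, st3, st4, st5, st6}.
Every state reachable from st0 satisfies try2 → AF (wait1 ∨ ¬try2).
st0 ∈ Sat(AG (try2 → AF (wait1 ∨ ¬try2))).

Holds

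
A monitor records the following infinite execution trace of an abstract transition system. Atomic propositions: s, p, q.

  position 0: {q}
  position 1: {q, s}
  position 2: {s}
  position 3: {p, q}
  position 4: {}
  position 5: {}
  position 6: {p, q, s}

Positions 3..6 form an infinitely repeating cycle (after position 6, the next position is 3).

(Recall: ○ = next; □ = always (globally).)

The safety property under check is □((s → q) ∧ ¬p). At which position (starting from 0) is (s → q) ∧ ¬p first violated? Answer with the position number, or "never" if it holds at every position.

2

Check (s → q) ∧ ¬p at each position in order: 0 ✓, 1 ✓.
At position 2 the labels are {s}, so (s → q) ∧ ¬p is false there. This is the first violation.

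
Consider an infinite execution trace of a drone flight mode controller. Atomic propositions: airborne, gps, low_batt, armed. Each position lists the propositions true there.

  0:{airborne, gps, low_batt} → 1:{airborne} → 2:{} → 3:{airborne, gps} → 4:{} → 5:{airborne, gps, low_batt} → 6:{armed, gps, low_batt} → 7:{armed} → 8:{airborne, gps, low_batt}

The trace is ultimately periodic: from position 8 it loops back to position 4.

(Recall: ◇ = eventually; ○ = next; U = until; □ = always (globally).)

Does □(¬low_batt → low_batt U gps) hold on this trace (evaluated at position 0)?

¬low_batt → low_batt U gps must hold at every position from 0 onward. It fails at position 1, so □(¬low_batt → low_batt U gps) is false.
Positions where ¬low_batt holds: 1, 2, 3, 4, 7.
Check low_batt U gps at each: 1→fails, 2→fails, 3→ok, 4→fails, 7→fails.

Does not hold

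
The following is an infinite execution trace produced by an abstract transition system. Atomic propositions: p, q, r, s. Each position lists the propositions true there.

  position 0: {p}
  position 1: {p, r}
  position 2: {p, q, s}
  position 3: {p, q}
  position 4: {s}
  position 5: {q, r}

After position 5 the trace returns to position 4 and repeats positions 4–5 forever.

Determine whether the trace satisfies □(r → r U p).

r → r U p must hold at every position from 0 onward. It fails at position 5, so □(r → r U p) is false.
Positions where r holds: 1, 5.
Check r U p at each: 1→ok, 5→fails.

Violated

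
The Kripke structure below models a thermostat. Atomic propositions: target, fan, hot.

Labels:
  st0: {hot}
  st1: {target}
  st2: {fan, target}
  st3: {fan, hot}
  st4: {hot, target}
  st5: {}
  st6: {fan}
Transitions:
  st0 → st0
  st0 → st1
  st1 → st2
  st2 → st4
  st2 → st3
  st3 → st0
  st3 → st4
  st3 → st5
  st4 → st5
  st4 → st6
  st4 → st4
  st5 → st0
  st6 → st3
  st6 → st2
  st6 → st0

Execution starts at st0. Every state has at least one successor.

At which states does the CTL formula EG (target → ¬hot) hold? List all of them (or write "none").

States satisfying target → ¬hot: {st0, st1, st2, st3, st5, st6}.
States satisfying EG (target → ¬hot): {st0, st1, st2, st3, st5, st6}.

{st0, st1, st2, st3, st5, st6}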